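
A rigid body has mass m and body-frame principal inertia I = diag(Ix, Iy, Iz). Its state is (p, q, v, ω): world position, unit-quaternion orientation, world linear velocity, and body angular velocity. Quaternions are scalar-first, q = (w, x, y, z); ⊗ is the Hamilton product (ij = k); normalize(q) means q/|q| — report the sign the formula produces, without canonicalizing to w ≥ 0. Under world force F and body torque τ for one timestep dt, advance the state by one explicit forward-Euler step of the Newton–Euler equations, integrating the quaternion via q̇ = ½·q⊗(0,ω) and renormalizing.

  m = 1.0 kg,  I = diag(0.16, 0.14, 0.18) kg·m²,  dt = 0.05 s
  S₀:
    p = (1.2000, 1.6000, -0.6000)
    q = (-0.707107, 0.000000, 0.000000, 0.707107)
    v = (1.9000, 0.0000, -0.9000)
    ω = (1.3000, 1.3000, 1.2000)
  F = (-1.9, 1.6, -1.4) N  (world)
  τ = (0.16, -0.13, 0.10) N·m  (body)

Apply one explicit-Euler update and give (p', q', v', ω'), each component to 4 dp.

p' = (1.2950, 1.6000, -0.6450)
q' = (-0.7272, -0.0459, 0.0000, 0.6849)
v' = (1.8050, 0.0800, -0.9700)
ω' = (1.3305, 1.2647, 1.2372)

ω×(Iω) gyroscopic = (0.0624, -0.0312, -0.0338)
α = I⁻¹(τ − ω×Iω) = (0.6100, -0.7057, 0.7433)
ω + α·dt = (1.3305, 1.2647, 1.2372)
2q̇ = q⊗(0,ω) = (-0.8485284, -1.8384782, 0.0000000, -0.8485284)
q' = normalize(q + ½dt·q⊗(0,ω)) = (-0.7272, -0.0459, 0.0000, 0.6849)
a = F/m = (-1.9000, 1.6000, -1.4000)
p' = p + v·dt = (1.2950, 1.6000, -0.6450)
v + (F/m)dt = (1.8050, 0.0800, -0.9700)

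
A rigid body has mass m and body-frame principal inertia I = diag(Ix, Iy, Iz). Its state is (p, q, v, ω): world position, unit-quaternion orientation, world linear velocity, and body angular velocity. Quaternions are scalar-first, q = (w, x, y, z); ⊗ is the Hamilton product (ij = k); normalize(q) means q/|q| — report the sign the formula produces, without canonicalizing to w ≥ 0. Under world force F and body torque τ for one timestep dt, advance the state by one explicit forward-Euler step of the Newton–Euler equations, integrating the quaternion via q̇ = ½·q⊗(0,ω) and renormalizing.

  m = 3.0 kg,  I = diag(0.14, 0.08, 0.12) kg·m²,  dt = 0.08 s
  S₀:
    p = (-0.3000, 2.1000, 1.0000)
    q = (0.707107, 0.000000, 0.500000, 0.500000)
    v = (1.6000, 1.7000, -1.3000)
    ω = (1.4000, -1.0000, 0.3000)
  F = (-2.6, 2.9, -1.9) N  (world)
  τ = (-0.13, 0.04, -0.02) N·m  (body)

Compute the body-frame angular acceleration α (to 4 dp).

precession coupling ω×(Iω) = (-0.0120, 0.0084, 0.0840)
α = I⁻¹(τ − ω×Iω) = (-0.8429, 0.3950, -0.8667)

α = (-0.8429, 0.3950, -0.8667)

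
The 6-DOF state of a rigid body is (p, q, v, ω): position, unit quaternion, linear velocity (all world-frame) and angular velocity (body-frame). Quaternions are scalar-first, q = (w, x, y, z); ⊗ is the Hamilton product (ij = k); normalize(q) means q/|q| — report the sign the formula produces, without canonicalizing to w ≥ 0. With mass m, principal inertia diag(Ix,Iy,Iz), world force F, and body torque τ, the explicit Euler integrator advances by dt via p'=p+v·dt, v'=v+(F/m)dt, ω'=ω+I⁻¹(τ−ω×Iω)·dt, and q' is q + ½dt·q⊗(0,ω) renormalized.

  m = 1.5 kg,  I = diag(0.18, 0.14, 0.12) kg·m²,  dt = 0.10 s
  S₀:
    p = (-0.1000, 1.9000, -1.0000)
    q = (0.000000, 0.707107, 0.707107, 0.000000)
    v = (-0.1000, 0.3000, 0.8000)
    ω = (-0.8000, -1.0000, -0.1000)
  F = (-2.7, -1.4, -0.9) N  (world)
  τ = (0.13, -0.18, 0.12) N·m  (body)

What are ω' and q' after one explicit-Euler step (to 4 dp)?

(τ − ω×Iω)/I = (0.7333, -1.3200, 1.2667)
ω' = ω + α·dt = (-0.7267, -1.1320, 0.0267)
q⊗(0,ω) = (1.2727926, -0.0707107, 0.0707107, -0.1414214)
q + ½dt·q⊗(0,ω), renormalized = (0.0635, 0.7021, 0.7092, -0.0071)

ω' = (-0.7267, -1.1320, 0.0267)
q' = (0.0635, 0.7021, 0.7092, -0.0071)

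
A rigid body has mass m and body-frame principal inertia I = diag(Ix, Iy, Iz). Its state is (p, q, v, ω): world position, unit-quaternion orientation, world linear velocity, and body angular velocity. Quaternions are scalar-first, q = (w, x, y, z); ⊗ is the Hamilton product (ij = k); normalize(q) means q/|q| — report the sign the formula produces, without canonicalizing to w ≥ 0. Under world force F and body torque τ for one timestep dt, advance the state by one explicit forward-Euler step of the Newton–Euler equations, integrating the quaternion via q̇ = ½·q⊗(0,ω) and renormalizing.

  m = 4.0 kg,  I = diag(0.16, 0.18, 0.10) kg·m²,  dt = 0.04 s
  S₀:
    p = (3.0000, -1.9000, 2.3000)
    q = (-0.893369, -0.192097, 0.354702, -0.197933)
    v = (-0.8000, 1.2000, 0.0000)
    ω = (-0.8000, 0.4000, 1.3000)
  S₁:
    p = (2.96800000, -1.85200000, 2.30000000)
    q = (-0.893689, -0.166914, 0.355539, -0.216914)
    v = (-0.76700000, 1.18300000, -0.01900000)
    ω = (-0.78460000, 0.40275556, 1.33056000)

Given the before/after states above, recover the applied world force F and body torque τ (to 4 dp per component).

F = (3.3000, -1.7000, -1.9000)
τ = (0.0200, -0.0500, 0.0700)

Δω = ω₁−ω₀ = (0.01540000, 0.00275556, 0.03056000)
gyro term ω₀×Iω₀ = (-0.0416, -0.0624, -0.0064)
I·α + gyro = (0.0200, -0.0500, 0.0700)
Δv = v₁−v₀ = (0.03300000, -0.01700000, -0.01900000)
m·(v₁−v₀)/dt = (3.3000, -1.7000, -1.9000)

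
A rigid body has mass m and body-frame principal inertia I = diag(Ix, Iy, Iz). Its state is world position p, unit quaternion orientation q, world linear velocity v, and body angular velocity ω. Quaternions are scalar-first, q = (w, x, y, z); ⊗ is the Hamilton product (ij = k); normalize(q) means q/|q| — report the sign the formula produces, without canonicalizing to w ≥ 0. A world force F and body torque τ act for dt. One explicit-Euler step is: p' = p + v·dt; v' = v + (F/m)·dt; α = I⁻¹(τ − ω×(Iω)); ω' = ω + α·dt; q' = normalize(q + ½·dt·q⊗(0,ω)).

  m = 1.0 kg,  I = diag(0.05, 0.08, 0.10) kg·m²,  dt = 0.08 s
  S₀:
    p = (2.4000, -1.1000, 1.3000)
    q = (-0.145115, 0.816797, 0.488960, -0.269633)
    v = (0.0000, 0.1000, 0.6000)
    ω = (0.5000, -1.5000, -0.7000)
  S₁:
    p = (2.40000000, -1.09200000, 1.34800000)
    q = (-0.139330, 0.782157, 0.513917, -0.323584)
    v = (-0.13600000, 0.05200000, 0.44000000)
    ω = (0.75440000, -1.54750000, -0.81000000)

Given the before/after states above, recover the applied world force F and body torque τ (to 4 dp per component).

Δω = ω₁−ω₀ = (0.25440000, -0.04750000, -0.11000000)
ω₀×(Iω₀) = (0.0210, 0.0175, -0.0225)
applied torque τ = (0.1800, -0.0300, -0.1600)
velocity change Δv = (-0.13600000, -0.04800000, -0.16000000)
m·(v₁−v₀)/dt = (-1.7000, -0.6000, -2.0000)

F = (-1.7000, -0.6000, -2.0000)
τ = (0.1800, -0.0300, -0.1600)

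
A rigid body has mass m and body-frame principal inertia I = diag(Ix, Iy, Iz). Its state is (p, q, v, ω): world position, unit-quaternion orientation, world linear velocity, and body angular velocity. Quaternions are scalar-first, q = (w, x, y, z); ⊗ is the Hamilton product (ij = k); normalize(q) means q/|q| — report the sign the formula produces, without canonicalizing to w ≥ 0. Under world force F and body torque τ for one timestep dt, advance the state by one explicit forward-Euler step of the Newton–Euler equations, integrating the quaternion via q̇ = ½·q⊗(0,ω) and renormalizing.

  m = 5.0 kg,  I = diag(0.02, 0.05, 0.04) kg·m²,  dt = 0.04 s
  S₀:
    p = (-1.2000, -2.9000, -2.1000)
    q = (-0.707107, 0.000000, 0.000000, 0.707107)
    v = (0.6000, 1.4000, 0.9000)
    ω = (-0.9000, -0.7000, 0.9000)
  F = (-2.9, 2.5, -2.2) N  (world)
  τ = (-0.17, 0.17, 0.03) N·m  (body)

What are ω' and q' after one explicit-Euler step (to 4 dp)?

(τ − ω×Iω)/I = (-8.8150, 3.0760, 0.2775)
new body rate ω' = (-1.2526, -0.5770, 0.9111)
q⊗(0,ω) = (-0.6363963, 1.1313712, -0.1414214, -0.6363963)
q' = normalize(q + ½dt·q⊗(0,ω)) = (-0.7195, 0.0226, -0.0028, 0.6941)

ω' = (-1.2526, -0.5770, 0.9111)
q' = (-0.7195, 0.0226, -0.0028, 0.6941)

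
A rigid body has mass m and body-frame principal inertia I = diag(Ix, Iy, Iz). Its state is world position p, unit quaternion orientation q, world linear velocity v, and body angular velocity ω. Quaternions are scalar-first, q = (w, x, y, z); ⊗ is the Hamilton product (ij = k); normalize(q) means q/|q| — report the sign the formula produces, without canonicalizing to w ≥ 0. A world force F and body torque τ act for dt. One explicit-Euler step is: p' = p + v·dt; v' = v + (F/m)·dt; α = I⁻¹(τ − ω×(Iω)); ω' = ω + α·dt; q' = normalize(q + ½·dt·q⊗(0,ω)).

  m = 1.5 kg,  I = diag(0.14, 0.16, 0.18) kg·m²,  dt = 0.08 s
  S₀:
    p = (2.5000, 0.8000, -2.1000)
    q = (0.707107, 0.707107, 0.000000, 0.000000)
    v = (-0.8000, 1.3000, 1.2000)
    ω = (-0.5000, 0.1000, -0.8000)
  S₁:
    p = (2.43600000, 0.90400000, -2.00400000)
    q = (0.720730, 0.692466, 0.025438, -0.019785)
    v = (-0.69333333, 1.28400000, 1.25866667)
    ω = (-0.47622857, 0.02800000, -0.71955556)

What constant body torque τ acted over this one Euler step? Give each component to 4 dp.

τ = (0.0400, -0.1600, 0.1800)

ω₁ − ω₀ = (0.02377143, -0.07200000, 0.08044444)
gyro term ω₀×Iω₀ = (-0.0016, -0.0160, -0.0010)
I·α + gyro = (0.0400, -0.1600, 0.1800)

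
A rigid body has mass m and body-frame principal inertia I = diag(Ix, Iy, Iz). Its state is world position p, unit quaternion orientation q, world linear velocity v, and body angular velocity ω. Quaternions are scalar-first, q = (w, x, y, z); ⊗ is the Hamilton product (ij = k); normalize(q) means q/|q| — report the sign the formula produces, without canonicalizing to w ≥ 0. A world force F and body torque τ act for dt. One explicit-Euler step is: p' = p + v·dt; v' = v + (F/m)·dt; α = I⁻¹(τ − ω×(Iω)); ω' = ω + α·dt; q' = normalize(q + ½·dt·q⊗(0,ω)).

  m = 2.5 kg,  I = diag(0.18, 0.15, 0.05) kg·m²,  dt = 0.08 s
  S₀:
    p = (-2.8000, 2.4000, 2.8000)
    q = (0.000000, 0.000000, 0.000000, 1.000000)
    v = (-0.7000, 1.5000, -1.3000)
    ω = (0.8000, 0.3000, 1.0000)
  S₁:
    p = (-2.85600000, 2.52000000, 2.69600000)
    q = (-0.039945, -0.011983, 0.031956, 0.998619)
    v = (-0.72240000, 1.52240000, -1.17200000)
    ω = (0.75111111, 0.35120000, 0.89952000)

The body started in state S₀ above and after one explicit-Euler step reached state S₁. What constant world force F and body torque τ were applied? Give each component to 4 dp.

v₁ − v₀ = (-0.02240000, 0.02240000, 0.12800000)
applied force F = (-0.7000, 0.7000, 4.0000)
Δω = ω₁−ω₀ = (-0.04888889, 0.05120000, -0.10048000)
I·α + gyro = (-0.1400, 0.2000, -0.0700)

F = (-0.7000, 0.7000, 4.0000)
τ = (-0.1400, 0.2000, -0.0700)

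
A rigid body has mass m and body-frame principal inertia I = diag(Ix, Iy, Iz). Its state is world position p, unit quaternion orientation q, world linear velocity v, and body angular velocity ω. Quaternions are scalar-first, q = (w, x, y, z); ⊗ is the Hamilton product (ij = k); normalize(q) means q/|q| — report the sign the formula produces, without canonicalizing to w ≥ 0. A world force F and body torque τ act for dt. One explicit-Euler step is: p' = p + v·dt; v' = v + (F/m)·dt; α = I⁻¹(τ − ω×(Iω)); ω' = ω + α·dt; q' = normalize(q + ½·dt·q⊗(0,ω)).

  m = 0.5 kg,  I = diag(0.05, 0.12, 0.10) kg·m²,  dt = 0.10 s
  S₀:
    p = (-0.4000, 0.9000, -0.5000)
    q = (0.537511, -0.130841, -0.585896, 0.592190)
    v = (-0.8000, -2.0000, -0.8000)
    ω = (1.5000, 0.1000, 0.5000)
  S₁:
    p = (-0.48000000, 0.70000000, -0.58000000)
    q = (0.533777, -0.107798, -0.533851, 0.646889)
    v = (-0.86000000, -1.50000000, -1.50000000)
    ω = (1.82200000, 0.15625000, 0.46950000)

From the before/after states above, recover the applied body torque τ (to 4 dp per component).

Δω = ω₁−ω₀ = (0.32200000, 0.05625000, -0.03050000)
precession coupling = (-0.0010, -0.0375, 0.0105)
applied torque τ = (0.1600, 0.0300, -0.0200)

τ = (0.1600, 0.0300, -0.0200)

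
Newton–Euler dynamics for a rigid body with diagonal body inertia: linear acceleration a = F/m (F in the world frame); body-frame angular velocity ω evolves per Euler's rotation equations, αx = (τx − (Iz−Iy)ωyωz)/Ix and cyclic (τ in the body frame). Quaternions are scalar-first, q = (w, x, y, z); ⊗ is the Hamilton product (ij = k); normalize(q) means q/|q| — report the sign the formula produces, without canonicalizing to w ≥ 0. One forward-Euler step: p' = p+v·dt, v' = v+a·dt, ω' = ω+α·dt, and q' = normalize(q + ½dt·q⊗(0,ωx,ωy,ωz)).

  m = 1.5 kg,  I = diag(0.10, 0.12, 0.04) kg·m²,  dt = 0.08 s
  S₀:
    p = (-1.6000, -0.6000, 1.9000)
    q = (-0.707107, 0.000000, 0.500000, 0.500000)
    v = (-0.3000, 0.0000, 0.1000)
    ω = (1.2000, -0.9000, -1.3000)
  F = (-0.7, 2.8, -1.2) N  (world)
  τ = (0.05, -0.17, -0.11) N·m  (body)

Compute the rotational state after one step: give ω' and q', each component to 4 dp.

ω×(Iω) gyroscopic = (-0.0936, -0.0936, -0.0216)
(τ − ω×Iω)/I = (1.4360, -0.6367, -2.2100)
ω' = ω + α·dt = (1.3149, -0.9509, -1.4768)
q⊗(0,ω) = (1.1000000, -1.0485284, 1.2363963, 0.3192391)
q' = normalize(q + ½dt·q⊗(0,ω)) = (-0.6610, -0.0418, 0.5477, 0.5112)

ω' = (1.3149, -0.9509, -1.4768)
q' = (-0.6610, -0.0418, 0.5477, 0.5112)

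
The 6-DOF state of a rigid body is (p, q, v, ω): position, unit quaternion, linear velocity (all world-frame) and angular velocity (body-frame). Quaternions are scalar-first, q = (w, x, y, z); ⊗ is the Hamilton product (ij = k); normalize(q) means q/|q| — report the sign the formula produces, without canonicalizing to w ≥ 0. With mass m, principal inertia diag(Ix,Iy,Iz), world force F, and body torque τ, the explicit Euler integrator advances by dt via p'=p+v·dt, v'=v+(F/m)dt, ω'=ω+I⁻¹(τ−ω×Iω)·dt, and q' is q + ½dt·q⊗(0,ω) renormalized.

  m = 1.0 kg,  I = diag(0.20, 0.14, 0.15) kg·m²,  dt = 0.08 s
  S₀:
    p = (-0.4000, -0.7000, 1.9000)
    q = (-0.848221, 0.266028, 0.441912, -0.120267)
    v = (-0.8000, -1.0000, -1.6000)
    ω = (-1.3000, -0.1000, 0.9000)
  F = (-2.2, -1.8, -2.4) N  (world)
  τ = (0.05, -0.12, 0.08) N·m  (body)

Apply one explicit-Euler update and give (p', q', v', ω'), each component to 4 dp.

angular accel α = (0.2545, -0.4393, 0.5853)
ω' = ω + α·dt = (-1.2796, -0.1351, 0.9468)
2q̇ = q⊗(0,ω) = (0.4982679, 1.4883814, 0.0017440, -0.2155161)
q + ½dt·q⊗(0,ω), renormalized = (-0.8266, 0.3249, 0.4411, -0.1286)
a = (-2.2000, -1.8000, -2.4000)
p' = p + v·dt = (-0.4640, -0.7800, 1.7720)
v + (F/m)dt = (-0.9760, -1.1440, -1.7920)

p' = (-0.4640, -0.7800, 1.7720)
q' = (-0.8266, 0.3249, 0.4411, -0.1286)
v' = (-0.9760, -1.1440, -1.7920)
ω' = (-1.2796, -0.1351, 0.9468)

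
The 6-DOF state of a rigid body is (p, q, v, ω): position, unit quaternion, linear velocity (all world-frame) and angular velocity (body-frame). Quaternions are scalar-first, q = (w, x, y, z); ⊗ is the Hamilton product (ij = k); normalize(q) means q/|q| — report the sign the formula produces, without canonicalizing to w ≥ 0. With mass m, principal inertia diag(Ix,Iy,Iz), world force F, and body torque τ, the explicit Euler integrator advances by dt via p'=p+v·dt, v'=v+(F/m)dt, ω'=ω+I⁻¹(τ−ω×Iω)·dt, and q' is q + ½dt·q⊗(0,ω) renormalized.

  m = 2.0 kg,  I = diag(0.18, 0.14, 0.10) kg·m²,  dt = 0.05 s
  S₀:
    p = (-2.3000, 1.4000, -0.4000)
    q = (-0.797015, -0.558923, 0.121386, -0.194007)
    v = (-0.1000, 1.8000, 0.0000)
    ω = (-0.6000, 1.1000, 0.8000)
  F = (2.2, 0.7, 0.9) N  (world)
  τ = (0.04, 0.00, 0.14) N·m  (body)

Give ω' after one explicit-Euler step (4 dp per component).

precession coupling ω×(Iω) = (-0.0352, -0.0384, 0.0264)
angular accel α = (0.4178, 0.2743, 1.1360)
new body rate ω' = (-0.5791, 1.1137, 0.8568)

ω' = (-0.5791, 1.1137, 0.8568)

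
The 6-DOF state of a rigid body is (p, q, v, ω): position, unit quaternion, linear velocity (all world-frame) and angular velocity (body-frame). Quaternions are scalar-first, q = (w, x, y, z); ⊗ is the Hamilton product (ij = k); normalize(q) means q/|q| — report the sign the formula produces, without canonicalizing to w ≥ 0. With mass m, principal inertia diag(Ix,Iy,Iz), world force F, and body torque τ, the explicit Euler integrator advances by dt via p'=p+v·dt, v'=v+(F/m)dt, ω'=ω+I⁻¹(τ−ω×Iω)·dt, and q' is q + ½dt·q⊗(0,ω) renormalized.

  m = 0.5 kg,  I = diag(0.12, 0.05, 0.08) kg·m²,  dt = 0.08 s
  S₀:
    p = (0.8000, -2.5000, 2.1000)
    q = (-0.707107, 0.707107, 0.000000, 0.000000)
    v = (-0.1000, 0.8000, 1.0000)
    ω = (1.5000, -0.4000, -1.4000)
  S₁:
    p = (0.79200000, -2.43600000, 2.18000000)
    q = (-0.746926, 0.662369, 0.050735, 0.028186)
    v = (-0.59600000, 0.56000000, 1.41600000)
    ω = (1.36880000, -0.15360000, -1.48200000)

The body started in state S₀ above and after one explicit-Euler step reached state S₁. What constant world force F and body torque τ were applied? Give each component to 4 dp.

F = (-3.1000, -1.5000, 2.6000)
τ = (-0.1800, 0.0700, -0.0400)

Δω = ω₁−ω₀ = (-0.13120000, 0.24640000, -0.08200000)
τ = I·(Δω/dt) + ω₀×(Iω₀) = (-0.1800, 0.0700, -0.0400)
velocity change Δv = (-0.49600000, -0.24000000, 0.41600000)
applied force F = (-3.1000, -1.5000, 2.6000)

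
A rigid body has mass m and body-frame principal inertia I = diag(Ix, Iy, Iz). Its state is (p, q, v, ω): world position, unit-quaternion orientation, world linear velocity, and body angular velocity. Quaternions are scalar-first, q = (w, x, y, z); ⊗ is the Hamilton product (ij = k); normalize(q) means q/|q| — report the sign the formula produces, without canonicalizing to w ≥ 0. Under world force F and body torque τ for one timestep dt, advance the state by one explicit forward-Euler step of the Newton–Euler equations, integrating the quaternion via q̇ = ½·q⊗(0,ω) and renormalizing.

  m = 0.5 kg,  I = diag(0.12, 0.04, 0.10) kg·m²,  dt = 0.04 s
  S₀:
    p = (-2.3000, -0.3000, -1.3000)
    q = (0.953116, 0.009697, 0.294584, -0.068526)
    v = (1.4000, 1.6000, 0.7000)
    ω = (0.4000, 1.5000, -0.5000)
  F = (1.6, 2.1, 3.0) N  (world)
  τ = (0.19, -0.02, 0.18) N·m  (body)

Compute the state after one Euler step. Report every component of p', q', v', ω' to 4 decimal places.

a = F/m = (3.2000, 4.2000, 6.0000)
p + v·dt = (-2.2440, -0.2360, -1.2720)
v' = v + a·dt = (1.5280, 1.7680, 0.9400)
gyro term ω×Iω = (-0.0450, -0.0040, -0.0480)
α = I⁻¹(τ − ω×Iω) = (1.9583, -0.4000, 2.2800)
new body rate ω' = (0.4783, 1.4840, -0.4088)
2q̇ = q⊗(0,ω) = (-0.4800178, 0.3367434, 1.4071121, -0.5798461)
updated quaternion q' = (0.9430, 0.0164, 0.3226, -0.0801)

p' = (-2.2440, -0.2360, -1.2720)
q' = (0.9430, 0.0164, 0.3226, -0.0801)
v' = (1.5280, 1.7680, 0.9400)
ω' = (0.4783, 1.4840, -0.4088)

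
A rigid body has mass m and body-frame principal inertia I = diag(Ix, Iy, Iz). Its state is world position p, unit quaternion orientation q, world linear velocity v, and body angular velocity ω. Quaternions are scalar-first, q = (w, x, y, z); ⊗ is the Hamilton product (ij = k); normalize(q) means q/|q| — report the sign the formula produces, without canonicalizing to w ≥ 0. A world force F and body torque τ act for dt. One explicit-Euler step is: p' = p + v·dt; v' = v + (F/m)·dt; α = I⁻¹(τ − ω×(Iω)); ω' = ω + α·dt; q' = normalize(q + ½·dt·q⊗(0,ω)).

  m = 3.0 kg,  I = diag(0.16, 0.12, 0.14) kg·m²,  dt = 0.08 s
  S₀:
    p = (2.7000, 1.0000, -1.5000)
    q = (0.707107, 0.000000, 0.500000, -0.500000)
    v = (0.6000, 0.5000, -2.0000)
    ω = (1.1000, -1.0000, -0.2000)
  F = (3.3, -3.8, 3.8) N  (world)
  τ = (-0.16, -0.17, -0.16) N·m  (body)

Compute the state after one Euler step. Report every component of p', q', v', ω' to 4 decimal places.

gyro term ω×Iω = (0.0040, -0.0044, 0.0440)
α = I⁻¹(τ − ω×Iω) = (-1.0250, -1.3800, -1.4571)
ω' = ω + α·dt = (1.0180, -1.1104, -0.3166)
Hamilton product q⊗(0,ω) = (0.4000000, 0.1778177, -1.2571070, -0.6914214)
q + ½dt·q⊗(0,ω), renormalized = (0.7218, 0.0071, 0.4489, -0.5267)
a = (1.1000, -1.2667, 1.2667)
p + v·dt = (2.7480, 1.0400, -1.6600)
v + (F/m)dt = (0.6880, 0.3987, -1.8987)

p' = (2.7480, 1.0400, -1.6600)
q' = (0.7218, 0.0071, 0.4489, -0.5267)
v' = (0.6880, 0.3987, -1.8987)
ω' = (1.0180, -1.1104, -0.3166)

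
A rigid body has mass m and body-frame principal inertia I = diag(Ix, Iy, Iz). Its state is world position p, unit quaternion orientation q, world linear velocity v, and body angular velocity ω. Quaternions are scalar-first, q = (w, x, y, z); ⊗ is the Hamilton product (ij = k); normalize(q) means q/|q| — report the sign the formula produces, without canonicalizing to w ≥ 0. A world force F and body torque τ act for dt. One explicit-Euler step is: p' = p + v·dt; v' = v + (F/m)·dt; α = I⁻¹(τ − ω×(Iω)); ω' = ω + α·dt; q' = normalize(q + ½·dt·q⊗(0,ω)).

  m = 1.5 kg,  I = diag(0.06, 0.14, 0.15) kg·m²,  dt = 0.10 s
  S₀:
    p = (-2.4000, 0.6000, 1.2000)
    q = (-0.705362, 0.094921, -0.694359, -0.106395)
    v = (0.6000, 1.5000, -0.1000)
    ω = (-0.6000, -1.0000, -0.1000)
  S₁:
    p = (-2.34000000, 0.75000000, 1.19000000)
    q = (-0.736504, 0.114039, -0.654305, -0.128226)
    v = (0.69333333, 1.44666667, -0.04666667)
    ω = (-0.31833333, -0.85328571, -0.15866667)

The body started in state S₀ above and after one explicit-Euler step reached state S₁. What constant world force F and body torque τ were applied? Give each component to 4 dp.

v₁ − v₀ = (0.09333333, -0.05333333, 0.05333333)
m·(v₁−v₀)/dt = (1.4000, -0.8000, 0.8000)
ω₁ − ω₀ = (0.28166667, 0.14671429, -0.05866667)
ω₀×(Iω₀) = (0.0010, -0.0054, 0.0480)
τ = I·(Δω/dt) + ω₀×(Iω₀) = (0.1700, 0.2000, -0.0400)

F = (1.4000, -0.8000, 0.8000)
τ = (0.1700, 0.2000, -0.0400)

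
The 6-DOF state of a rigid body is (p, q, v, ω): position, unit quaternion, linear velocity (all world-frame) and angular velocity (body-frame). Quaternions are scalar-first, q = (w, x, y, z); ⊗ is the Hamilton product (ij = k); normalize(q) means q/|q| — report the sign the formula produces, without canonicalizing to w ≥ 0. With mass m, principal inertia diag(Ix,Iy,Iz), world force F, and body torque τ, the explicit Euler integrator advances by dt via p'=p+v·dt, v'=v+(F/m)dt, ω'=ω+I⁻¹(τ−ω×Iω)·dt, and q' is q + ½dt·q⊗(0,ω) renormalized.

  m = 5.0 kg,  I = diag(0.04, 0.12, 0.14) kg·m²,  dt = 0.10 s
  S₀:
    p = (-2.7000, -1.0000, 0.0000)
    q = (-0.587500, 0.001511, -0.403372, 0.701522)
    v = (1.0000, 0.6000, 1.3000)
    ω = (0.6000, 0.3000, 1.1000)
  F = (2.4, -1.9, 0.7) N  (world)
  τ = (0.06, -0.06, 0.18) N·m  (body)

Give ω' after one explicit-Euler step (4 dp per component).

α = I⁻¹(τ − ω×Iω) = (1.3350, 0.0500, 1.1829)
new body rate ω' = (0.7335, 0.3050, 1.2183)

ω' = (0.7335, 0.3050, 1.2183)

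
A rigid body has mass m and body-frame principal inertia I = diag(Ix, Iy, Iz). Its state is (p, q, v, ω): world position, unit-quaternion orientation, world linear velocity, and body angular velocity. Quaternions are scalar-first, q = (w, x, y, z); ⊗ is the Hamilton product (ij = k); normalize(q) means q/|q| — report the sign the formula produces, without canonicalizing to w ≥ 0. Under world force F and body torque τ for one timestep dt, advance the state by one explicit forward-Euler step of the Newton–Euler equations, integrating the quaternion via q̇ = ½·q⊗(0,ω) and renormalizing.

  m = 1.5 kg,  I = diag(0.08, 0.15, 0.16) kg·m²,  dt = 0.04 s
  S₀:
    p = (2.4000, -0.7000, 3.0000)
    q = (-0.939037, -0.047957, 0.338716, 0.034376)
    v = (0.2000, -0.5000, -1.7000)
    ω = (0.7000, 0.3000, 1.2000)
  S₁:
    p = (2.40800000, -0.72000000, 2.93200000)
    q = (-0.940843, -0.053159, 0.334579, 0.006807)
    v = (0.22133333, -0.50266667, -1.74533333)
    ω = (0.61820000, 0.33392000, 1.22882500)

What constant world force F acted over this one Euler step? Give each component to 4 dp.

F = (0.8000, -0.1000, -1.7000)

velocity change Δv = (0.02133333, -0.00266667, -0.04533333)
applied force F = (0.8000, -0.1000, -1.7000)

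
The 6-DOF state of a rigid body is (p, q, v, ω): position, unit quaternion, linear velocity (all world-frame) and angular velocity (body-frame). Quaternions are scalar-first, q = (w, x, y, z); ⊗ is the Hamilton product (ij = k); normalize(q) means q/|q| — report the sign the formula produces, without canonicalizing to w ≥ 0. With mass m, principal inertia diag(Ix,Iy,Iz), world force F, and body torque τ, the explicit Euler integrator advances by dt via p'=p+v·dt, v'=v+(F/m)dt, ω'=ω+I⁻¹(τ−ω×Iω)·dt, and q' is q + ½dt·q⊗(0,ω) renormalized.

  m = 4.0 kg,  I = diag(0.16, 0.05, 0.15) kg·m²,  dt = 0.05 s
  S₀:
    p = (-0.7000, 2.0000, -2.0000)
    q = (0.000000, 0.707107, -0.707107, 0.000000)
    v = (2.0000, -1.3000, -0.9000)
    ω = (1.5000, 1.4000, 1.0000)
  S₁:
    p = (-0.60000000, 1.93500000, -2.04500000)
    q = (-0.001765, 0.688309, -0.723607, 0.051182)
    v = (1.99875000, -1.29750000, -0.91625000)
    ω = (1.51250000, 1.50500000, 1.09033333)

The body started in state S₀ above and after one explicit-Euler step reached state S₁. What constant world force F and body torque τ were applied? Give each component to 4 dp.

F = (-0.1000, 0.2000, -1.3000)
τ = (0.1800, 0.1200, 0.0400)

Δv = v₁−v₀ = (-0.00125000, 0.00250000, -0.01625000)
F = m·Δv/dt = (-0.1000, 0.2000, -1.3000)
ω₁ − ω₀ = (0.01250000, 0.10500000, 0.09033333)
ω₀×(Iω₀) = (0.1400, 0.0150, -0.2310)
applied torque τ = (0.1800, 0.1200, 0.0400)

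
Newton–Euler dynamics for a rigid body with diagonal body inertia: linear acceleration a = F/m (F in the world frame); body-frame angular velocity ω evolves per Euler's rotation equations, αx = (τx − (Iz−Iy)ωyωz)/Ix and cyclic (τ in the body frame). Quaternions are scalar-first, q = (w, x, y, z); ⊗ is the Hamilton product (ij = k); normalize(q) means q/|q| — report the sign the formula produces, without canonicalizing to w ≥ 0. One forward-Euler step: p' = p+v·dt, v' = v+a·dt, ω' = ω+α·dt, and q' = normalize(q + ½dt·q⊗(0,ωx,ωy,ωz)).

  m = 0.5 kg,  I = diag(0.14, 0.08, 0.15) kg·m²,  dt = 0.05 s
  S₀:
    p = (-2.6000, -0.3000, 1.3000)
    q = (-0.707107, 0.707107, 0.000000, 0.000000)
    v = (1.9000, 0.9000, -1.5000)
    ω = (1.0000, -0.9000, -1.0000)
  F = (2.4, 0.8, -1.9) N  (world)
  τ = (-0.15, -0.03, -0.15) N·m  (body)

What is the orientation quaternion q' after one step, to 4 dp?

2q̇ = q⊗(0,ω) = (-0.7071070, -0.7071070, 1.3435033, 0.0707107)
updated quaternion q' = (-0.7241, 0.6888, 0.0336, 0.0018)

q' = (-0.7241, 0.6888, 0.0336, 0.0018)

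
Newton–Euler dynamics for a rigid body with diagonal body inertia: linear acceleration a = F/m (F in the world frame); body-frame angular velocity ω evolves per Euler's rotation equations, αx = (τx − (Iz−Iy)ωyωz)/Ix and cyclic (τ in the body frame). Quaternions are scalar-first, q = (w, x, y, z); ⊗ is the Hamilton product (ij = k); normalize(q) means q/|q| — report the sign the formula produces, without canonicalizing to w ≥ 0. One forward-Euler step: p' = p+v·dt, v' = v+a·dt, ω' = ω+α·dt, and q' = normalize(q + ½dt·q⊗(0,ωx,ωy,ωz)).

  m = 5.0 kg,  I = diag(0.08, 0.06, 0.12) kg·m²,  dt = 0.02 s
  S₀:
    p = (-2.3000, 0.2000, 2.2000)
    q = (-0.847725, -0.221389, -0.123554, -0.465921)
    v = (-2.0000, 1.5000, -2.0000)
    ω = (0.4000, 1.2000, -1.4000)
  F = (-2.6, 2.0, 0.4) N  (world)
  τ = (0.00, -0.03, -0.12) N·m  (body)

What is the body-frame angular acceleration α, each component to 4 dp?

gyro term ω×Iω = (-0.1008, 0.0224, -0.0096)
angular accel α = (1.2600, -0.8733, -0.9200)

α = (1.2600, -0.8733, -0.9200)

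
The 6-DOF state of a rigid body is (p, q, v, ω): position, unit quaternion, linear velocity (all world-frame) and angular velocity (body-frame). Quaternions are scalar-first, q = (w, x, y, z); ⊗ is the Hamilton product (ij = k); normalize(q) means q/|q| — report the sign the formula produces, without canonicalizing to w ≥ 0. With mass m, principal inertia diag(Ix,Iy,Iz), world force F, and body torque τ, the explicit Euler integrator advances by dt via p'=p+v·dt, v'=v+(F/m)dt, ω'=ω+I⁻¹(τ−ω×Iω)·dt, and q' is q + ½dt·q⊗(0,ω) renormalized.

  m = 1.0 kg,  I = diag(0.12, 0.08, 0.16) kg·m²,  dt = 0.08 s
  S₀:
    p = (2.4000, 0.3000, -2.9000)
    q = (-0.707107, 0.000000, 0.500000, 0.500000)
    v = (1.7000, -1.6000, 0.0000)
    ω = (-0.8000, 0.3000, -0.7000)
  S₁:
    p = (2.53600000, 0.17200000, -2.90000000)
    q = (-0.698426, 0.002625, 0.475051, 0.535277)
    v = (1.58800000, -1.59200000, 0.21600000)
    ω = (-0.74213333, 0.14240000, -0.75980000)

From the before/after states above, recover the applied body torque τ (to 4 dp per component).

rate change Δω = (0.05786667, -0.15760000, -0.05980000)
I·α + gyro = (0.0700, -0.1800, -0.1100)

τ = (0.0700, -0.1800, -0.1100)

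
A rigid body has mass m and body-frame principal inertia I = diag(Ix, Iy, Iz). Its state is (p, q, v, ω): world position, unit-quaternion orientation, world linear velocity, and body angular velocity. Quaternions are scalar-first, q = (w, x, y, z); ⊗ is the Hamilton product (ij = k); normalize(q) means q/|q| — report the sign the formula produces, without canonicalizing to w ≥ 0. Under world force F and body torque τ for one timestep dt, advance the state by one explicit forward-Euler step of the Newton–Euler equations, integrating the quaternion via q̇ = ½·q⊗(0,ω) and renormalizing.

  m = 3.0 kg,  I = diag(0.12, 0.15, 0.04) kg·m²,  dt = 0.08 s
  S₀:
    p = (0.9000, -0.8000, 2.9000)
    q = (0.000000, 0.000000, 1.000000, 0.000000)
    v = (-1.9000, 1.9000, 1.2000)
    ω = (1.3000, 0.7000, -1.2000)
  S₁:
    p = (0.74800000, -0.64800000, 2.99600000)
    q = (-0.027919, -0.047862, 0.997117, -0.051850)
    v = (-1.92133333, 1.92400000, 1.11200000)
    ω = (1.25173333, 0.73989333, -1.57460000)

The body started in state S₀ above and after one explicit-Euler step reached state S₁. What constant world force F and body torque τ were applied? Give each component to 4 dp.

F = (-0.8000, 0.9000, -3.3000)
τ = (0.0200, -0.0500, -0.1600)

velocity change Δv = (-0.02133333, 0.02400000, -0.08800000)
m·(v₁−v₀)/dt = (-0.8000, 0.9000, -3.3000)
ω₁ − ω₀ = (-0.04826667, 0.03989333, -0.37460000)
gyro term ω₀×Iω₀ = (0.0924, -0.1248, 0.0273)
I·α + gyro = (0.0200, -0.0500, -0.1600)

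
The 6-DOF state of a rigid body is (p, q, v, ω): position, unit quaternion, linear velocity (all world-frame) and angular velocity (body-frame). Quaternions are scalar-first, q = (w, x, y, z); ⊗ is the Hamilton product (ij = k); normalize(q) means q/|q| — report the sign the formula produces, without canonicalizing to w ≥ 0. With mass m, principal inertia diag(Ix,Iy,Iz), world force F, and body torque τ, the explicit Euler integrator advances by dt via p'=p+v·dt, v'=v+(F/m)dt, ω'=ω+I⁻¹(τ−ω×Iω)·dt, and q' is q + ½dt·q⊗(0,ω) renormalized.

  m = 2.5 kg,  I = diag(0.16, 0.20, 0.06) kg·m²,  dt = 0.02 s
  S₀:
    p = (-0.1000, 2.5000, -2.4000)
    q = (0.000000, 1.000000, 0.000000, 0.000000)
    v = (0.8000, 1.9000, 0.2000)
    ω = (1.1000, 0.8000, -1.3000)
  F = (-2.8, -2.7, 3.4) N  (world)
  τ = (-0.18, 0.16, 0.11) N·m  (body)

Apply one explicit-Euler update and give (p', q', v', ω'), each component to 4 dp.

p' = p + v·dt = (-0.0840, 2.5380, -2.3960)
v' = v + a·dt = (0.7776, 1.8784, 0.2272)
gyro term ω×Iω = (0.1456, -0.1430, 0.0352)
(τ − ω×Iω)/I = (-2.0350, 1.5150, 1.2467)
new body rate ω' = (1.0593, 0.8303, -1.2751)
Hamilton product q⊗(0,ω) = (-1.1000000, 0.0000000, 1.3000000, 0.8000000)
updated quaternion q' = (-0.0110, 0.9998, 0.0130, 0.0080)

p' = (-0.0840, 2.5380, -2.3960)
q' = (-0.0110, 0.9998, 0.0130, 0.0080)
v' = (0.7776, 1.8784, 0.2272)
ω' = (1.0593, 0.8303, -1.2751)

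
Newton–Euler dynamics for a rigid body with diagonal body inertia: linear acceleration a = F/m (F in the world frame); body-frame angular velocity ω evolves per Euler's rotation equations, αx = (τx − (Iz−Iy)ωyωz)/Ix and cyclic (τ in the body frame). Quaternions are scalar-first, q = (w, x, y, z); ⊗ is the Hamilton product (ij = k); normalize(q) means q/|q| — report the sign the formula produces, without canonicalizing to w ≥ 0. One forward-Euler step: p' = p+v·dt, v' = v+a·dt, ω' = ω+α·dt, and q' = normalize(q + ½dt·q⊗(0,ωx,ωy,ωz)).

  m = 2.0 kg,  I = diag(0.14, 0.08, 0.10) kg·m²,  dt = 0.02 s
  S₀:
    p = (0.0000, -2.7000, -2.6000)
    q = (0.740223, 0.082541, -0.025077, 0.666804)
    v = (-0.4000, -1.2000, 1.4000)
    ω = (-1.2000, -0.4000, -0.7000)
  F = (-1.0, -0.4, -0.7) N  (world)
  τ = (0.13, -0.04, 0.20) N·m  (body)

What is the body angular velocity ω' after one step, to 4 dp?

(τ − ω×Iω)/I = (0.8886, -0.9200, 2.2880)
new body rate ω' = (-1.1822, -0.4184, -0.6542)

ω' = (-1.1822, -0.4184, -0.6542)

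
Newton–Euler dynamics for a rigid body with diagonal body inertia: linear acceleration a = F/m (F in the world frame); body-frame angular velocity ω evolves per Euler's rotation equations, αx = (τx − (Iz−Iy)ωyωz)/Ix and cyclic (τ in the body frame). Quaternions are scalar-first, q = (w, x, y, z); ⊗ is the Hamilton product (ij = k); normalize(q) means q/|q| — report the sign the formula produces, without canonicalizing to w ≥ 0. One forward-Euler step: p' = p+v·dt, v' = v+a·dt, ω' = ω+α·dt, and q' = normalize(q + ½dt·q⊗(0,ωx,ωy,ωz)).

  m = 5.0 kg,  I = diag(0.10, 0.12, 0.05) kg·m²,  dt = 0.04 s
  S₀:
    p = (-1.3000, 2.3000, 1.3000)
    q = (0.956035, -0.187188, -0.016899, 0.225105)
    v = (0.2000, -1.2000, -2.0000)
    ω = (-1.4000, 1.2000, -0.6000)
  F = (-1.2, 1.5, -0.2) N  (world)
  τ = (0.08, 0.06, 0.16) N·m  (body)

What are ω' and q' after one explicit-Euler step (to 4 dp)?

precession coupling ω×(Iω) = (0.0504, 0.0420, -0.0336)
angular accel α = (0.2960, 0.1500, 3.8720)
new body rate ω' = (-1.3882, 1.2060, -0.4451)
2q̇ = q⊗(0,ω) = (-0.1067214, -1.5984356, 0.7197822, -0.8219052)
updated quaternion q' = (0.9532, -0.2190, -0.0025, 0.2085)

ω' = (-1.3882, 1.2060, -0.4451)
q' = (0.9532, -0.2190, -0.0025, 0.2085)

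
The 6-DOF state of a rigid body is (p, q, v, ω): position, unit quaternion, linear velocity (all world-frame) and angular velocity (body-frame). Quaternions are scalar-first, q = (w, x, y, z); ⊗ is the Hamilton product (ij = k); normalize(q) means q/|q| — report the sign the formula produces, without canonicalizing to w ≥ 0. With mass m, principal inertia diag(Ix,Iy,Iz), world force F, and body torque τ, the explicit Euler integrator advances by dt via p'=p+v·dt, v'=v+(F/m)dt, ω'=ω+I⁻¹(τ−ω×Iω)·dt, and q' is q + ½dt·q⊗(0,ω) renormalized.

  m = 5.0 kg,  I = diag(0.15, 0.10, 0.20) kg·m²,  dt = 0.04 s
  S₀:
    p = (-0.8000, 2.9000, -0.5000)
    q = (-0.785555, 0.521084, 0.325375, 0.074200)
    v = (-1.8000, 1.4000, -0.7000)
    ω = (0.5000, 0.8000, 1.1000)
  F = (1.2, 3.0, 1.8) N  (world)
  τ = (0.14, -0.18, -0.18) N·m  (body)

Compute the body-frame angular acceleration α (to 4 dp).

gyro term ω×Iω = (0.0880, -0.0275, -0.0200)
α = I⁻¹(τ − ω×Iω) = (0.3467, -1.5250, -0.8000)

α = (0.3467, -1.5250, -0.8000)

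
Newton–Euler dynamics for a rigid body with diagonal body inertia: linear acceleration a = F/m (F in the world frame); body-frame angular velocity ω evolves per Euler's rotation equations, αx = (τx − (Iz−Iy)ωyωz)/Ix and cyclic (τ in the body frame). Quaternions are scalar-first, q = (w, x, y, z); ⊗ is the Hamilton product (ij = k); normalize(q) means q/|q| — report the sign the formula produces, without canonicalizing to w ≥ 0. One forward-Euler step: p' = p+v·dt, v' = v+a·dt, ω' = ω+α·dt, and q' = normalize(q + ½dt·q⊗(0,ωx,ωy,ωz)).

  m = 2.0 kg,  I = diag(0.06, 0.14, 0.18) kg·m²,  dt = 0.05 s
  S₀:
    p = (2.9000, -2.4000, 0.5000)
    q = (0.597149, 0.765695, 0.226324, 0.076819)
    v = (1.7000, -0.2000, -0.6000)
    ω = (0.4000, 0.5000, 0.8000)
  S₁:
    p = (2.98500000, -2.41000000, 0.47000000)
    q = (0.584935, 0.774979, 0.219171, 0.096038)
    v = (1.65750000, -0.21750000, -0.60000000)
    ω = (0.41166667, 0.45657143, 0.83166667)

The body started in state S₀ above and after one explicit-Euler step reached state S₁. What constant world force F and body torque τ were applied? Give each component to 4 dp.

v₁ − v₀ = (-0.04250000, -0.01750000, 0.00000000)
m·(v₁−v₀)/dt = (-1.7000, -0.7000, 0.0000)
rate change Δω = (0.01166667, -0.04342857, 0.03166667)
I·α + gyro = (0.0300, -0.1600, 0.1300)

F = (-1.7000, -0.7000, 0.0000)
τ = (0.0300, -0.1600, 0.1300)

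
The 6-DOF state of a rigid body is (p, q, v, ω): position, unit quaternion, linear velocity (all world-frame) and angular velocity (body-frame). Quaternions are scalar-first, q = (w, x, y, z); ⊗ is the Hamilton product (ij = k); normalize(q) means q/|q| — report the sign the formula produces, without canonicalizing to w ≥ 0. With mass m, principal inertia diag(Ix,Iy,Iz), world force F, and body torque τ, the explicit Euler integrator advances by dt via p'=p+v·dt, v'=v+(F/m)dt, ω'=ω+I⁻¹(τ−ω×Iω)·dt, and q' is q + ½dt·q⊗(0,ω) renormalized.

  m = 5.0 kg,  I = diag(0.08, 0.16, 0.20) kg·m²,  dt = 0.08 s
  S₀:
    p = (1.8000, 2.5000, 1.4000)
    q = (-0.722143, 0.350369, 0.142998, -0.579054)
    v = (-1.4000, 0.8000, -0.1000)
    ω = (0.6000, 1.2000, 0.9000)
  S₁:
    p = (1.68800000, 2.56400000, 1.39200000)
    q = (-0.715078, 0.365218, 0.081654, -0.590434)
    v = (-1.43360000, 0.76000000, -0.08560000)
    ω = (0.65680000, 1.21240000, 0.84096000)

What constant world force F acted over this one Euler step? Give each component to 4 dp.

F = (-2.1000, -2.5000, 0.9000)

v₁ − v₀ = (-0.03360000, -0.04000000, 0.01440000)
m·(v₁−v₀)/dt = (-2.1000, -2.5000, 0.9000)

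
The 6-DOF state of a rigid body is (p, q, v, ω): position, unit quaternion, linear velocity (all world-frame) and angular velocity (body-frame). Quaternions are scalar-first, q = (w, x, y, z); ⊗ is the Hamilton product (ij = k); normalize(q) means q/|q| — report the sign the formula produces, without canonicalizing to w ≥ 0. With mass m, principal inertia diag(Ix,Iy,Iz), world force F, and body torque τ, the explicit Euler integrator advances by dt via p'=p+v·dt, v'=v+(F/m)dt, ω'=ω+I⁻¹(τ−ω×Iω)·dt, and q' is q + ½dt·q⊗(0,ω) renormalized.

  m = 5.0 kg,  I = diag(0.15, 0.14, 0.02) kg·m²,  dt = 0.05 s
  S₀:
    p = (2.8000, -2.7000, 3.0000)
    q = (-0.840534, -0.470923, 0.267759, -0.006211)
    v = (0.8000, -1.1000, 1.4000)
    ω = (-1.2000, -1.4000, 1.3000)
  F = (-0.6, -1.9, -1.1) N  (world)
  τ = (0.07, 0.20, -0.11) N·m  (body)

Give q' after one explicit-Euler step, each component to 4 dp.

q' = (-0.8437, -0.4365, 0.3122, -0.0090)

2q̇ = q⊗(0,ω) = (-0.1821707, 1.3480321, 1.7964007, -0.1120912)
updated quaternion q' = (-0.8437, -0.4365, 0.3122, -0.0090)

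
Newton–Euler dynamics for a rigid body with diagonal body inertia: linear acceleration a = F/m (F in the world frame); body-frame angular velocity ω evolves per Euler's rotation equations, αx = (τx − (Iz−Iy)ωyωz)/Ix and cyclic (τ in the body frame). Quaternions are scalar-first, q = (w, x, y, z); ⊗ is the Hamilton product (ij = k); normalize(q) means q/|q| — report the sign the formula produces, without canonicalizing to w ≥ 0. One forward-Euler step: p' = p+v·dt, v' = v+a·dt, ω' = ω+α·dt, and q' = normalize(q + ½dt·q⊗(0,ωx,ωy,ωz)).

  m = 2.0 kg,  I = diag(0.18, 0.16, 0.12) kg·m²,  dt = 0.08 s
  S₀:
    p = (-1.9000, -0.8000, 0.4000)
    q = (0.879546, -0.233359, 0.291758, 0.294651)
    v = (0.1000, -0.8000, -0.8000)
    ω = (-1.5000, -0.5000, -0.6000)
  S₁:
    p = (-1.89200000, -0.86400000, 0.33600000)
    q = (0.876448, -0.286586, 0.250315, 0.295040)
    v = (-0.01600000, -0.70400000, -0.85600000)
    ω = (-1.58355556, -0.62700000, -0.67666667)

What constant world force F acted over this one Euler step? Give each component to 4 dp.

velocity change Δv = (-0.11600000, 0.09600000, -0.05600000)
F = m·Δv/dt = (-2.9000, 2.4000, -1.4000)

F = (-2.9000, 2.4000, -1.4000)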